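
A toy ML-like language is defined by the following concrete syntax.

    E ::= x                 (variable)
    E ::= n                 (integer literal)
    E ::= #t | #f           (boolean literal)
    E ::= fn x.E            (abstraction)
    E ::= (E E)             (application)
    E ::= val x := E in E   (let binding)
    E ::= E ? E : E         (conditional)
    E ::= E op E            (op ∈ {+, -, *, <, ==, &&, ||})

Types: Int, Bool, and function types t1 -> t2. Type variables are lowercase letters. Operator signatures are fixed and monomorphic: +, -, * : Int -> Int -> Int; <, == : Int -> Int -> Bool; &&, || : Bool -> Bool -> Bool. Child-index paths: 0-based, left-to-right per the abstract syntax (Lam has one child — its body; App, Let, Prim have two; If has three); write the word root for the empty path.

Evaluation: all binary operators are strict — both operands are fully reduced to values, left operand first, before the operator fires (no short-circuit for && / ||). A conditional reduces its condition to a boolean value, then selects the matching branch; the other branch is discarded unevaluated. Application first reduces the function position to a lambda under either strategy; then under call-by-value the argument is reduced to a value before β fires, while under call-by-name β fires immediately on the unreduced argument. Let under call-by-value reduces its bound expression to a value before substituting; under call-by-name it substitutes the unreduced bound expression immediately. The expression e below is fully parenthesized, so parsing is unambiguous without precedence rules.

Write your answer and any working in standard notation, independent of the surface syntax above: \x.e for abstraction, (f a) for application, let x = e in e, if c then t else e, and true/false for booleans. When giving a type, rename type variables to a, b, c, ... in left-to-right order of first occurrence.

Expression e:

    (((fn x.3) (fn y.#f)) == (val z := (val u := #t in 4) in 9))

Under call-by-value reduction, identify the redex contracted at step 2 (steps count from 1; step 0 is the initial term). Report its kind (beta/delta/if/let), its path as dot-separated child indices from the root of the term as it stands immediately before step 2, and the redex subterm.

Answer: let at 1.0 : (let u = true in 4)

Derivation:
step 0: (((\x.3) (\y.false)) == (let z = (let u = true in 4) in 9))
step 1: [beta@0] (3 == (let z = (let u = true in 4) in 9))
step 2: [let@1.0] (3 == (let z = 4 in 9))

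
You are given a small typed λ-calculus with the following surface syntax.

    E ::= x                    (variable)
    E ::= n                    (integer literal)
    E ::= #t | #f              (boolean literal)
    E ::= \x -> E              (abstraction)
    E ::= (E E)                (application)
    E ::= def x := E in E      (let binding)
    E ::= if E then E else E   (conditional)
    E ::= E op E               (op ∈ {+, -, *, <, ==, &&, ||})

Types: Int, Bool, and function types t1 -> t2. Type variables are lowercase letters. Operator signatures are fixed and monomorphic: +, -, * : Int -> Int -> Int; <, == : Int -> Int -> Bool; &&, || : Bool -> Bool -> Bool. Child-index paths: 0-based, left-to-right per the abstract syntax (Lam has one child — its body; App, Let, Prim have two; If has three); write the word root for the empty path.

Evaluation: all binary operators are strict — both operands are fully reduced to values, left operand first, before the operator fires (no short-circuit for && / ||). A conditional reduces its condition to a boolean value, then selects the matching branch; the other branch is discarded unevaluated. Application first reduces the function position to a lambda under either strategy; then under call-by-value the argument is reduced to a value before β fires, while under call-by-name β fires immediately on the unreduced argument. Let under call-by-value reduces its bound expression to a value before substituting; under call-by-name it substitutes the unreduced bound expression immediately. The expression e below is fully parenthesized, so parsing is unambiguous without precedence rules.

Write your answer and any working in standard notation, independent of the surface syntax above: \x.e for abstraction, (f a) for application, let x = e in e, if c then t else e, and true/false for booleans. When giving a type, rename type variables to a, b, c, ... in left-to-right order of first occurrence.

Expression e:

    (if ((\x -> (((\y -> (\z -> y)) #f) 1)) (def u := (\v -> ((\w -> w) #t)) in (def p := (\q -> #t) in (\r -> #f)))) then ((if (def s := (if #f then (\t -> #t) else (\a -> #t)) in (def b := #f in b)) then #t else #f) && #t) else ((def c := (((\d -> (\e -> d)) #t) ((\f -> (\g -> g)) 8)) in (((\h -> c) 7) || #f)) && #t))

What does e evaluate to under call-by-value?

Answer: true

Working:
step 0: (if ((\x.(((\y.(\z.y)) false) 1)) (let u = (\v.((\w.w) true)) in (let p = (\q.true) in (\r.false)))) then ((if (let s = (if false then (\t.true) else (\a.true)) in (let b = false in b)) then true else false) && true) else ((let c = (((\d.(\e.d)) true) ((\f.(\g.g)) 8)) in (((\h.c) 7) || false)) && true))
step 1: [let@0.1] (if ((\x.(((\y.(\z.y)) false) 1)) (let p = (\q.true) in (\r.false))) then ((if (let s = (if false then (\t.true) else (\a.true)) in (let b = false in b)) then true else false) && true) else ((let c = (((\d.(\e.d)) true) ((\f.(\g.g)) 8)) in (((\h.c) 7) || false)) && true))
step 2: [let@0.1] (if ((\x.(((\y.(\z.y)) false) 1)) (\r.false)) then ((if (let s = (if false then (\t.true) else (\a.true)) in (let b = false in b)) then true else false) && true) else ((let c = (((\d.(\e.d)) true) ((\f.(\g.g)) 8)) in (((\h.c) 7) || false)) && true))
step 3: [beta@0] (if (((\y.(\z.y)) false) 1) then ((if (let s = (if false then (\t.true) else (\a.true)) in (let b = false in b)) then true else false) && true) else ((let c = (((\d.(\e.d)) true) ((\f.(\g.g)) 8)) in (((\h.c) 7) || false)) && true))
step 4: [beta@0.0] (if ((\z.false) 1) then ((if (let s = (if false then (\t.true) else (\a.true)) in (let b = false in b)) then true else false) && true) else ((let c = (((\d.(\e.d)) true) ((\f.(\g.g)) 8)) in (((\h.c) 7) || false)) && true))
step 5: [beta@0] (if false then ((if (let s = (if false then (\t.true) else (\a.true)) in (let b = false in b)) then true else false) && true) else ((let c = (((\d.(\e.d)) true) ((\f.(\g.g)) 8)) in (((\h.c) 7) || false)) && true))
step 6: [if@root] ((let c = (((\d.(\e.d)) true) ((\f.(\g.g)) 8)) in (((\h.c) 7) || false)) && true)
step 7: [beta@0.0.0] ((let c = ((\e.true) ((\f.(\g.g)) 8)) in (((\h.c) 7) || false)) && true)
step 8: [beta@0.0.1] ((let c = ((\e.true) (\g.g)) in (((\h.c) 7) || false)) && true)
step 9: [beta@0.0] ((let c = true in (((\h.c) 7) || false)) && true)
step 10: [let@0] ((((\h.true) 7) || false) && true)
step 11: [beta@0.0] ((true || false) && true)
step 12: [delta@0] (true && true)
step 13: [delta@root] true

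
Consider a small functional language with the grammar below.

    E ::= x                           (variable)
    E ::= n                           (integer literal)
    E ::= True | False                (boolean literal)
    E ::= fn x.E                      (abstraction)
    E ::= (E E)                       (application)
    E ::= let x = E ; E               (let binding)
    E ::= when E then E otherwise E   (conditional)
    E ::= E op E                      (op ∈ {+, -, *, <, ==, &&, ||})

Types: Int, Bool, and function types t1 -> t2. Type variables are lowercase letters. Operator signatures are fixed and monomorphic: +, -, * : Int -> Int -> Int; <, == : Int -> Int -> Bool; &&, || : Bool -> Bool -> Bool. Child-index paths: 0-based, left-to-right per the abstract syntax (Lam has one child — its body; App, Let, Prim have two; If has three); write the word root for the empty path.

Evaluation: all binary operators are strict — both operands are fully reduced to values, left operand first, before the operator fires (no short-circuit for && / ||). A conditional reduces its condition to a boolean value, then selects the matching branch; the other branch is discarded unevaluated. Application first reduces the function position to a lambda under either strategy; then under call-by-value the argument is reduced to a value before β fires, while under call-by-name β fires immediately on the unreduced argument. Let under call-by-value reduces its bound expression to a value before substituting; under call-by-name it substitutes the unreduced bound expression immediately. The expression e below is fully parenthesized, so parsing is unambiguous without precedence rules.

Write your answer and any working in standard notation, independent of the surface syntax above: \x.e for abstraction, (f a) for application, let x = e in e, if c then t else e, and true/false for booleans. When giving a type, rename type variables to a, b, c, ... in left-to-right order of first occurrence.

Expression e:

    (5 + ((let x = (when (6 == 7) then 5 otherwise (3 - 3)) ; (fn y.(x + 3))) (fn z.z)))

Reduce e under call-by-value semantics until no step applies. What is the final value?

Answer: 8

Working:
step 0: (5 + ((let x = (if (6 == 7) then 5 else (3 - 3)) in (\y.(x + 3))) (\z.z)))
step 1: [delta@1.0.0.0] (5 + ((let x = (if false then 5 else (3 - 3)) in (\y.(x + 3))) (\z.z)))
step 2: [if@1.0.0] (5 + ((let x = (3 - 3) in (\y.(x + 3))) (\z.z)))
step 3: [delta@1.0.0] (5 + ((let x = 0 in (\y.(x + 3))) (\z.z)))
step 4: [let@1.0] (5 + ((\y.(0 + 3)) (\z.z)))
step 5: [beta@1] (5 + (0 + 3))
step 6: [delta@1] (5 + 3)
step 7: [delta@root] 8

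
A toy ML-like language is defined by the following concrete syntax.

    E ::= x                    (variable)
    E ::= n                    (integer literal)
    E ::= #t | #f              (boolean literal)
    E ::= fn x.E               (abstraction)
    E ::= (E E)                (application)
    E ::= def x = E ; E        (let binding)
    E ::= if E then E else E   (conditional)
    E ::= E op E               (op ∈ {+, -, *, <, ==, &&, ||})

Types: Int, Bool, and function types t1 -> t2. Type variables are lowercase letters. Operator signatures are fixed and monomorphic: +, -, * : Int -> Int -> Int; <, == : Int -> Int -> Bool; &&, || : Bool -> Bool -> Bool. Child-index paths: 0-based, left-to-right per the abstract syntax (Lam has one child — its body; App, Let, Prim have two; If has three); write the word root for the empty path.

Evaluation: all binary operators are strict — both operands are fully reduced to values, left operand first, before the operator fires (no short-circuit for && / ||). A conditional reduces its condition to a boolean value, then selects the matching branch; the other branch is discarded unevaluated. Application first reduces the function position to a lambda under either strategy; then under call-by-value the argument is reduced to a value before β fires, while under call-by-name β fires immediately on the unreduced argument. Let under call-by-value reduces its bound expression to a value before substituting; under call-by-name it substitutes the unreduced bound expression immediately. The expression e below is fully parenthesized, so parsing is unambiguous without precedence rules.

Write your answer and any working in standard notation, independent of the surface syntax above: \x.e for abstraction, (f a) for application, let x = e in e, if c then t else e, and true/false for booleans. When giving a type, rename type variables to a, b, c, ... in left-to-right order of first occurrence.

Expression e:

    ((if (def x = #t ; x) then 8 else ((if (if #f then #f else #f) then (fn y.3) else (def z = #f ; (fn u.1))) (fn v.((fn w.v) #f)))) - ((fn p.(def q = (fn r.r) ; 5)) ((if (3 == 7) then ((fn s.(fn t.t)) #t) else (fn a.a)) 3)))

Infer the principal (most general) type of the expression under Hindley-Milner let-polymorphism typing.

Working:
let x : Bool
x : Bool
  unify Bool ~ Bool
  unify Bool ~ Bool
  unify Bool ~ Bool
  unify Bool ~ Bool
\y._ : a -> Int
let z : Bool
\u._ : b -> Int
  unify a -> Int ~ b -> Int
  unify a ~ b
  unify Int ~ Int
v : c
\w._ : d -> c
  unify d -> c ~ Bool -> e
  unify d ~ Bool
  unify c ~ e
_ _ : e
\v._ : e -> e
  unify b -> Int ~ (e -> e) -> f
  unify b ~ e -> e
  unify Int ~ f
_ _ : Int
  unify Int ~ Int
  unify Int ~ Int
r : h
\r._ : h -> h
let q : forall. h -> h
\p._ : g -> Int
  unify Int ~ Int
  unify Int ~ Int
  unify Bool ~ Bool
t : j
\t._ : j -> j
\s._ : i -> j -> j
  unify i -> j -> j ~ Bool -> k
  unify i ~ Bool
  unify j -> j ~ k
_ _ : j -> j
a : l
\a._ : l -> l
  unify j -> j ~ l -> l
  unify j ~ l
  unify l ~ l
  unify l -> l ~ Int -> m
  unify l ~ Int
  unify Int ~ m
_ _ : Int
  unify g -> Int ~ Int -> n
  unify g ~ Int
  unify Int ~ n
_ _ : Int
  unify Int ~ Int

Answer: Int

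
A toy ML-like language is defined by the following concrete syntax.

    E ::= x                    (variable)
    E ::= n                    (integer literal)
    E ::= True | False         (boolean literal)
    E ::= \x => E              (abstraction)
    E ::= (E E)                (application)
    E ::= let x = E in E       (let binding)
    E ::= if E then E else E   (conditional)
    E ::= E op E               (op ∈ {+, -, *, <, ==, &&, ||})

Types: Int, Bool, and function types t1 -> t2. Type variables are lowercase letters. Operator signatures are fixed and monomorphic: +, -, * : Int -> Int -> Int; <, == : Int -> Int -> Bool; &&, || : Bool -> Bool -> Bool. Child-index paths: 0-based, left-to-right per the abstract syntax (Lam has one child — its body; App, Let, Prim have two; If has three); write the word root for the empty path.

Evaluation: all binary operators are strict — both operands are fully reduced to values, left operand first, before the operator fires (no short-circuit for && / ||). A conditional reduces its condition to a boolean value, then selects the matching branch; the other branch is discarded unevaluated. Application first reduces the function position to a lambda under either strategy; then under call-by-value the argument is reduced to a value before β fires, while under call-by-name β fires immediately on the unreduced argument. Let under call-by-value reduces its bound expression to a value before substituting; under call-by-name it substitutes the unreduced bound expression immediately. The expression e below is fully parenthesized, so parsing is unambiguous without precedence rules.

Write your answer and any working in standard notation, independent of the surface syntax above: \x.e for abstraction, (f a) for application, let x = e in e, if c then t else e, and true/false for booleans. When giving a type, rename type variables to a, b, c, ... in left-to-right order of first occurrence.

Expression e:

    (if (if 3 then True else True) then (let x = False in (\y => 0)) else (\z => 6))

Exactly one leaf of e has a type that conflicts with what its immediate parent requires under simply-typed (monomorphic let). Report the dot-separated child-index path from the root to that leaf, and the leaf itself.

Answer: 0.0 : 3

Trace:
  unify Int ~ Bool
  FAIL: mismatch Int ~ Bool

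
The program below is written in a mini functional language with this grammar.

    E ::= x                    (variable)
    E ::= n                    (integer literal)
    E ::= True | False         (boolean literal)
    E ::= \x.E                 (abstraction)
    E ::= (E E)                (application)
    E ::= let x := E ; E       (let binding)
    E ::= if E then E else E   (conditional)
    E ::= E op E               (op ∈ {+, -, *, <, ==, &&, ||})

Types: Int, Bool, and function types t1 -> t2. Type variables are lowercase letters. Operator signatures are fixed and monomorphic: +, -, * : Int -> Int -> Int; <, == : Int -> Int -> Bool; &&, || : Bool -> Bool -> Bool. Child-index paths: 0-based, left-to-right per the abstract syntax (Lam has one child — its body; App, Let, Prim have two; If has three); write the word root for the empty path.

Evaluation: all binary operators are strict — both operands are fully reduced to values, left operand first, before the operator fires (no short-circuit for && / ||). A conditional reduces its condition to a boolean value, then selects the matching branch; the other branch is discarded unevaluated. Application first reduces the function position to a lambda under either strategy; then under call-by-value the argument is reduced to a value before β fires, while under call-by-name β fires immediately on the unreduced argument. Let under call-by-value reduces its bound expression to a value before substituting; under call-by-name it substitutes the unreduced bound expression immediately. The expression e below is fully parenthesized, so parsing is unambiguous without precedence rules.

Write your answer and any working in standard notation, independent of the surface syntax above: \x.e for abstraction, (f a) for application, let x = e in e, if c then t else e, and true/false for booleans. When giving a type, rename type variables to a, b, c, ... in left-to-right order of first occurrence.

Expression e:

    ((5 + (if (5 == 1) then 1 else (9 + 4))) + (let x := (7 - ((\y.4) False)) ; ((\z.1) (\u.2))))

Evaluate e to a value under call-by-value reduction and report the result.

Answer: 19

Working:
step 0: ((5 + (if (5 == 1) then 1 else (9 + 4))) + (let x = (7 - ((\y.4) false)) in ((\z.1) (\u.2))))
step 1: [delta@0.1.0] ((5 + (if false then 1 else (9 + 4))) + (let x = (7 - ((\y.4) false)) in ((\z.1) (\u.2))))
step 2: [if@0.1] ((5 + (9 + 4)) + (let x = (7 - ((\y.4) false)) in ((\z.1) (\u.2))))
step 3: [delta@0.1] ((5 + 13) + (let x = (7 - ((\y.4) false)) in ((\z.1) (\u.2))))
step 4: [delta@0] (18 + (let x = (7 - ((\y.4) false)) in ((\z.1) (\u.2))))
step 5: [beta@1.0.1] (18 + (let x = (7 - 4) in ((\z.1) (\u.2))))
step 6: [delta@1.0] (18 + (let x = 3 in ((\z.1) (\u.2))))
step 7: [let@1] (18 + ((\z.1) (\u.2)))
step 8: [beta@1] (18 + 1)
step 9: [delta@root] 19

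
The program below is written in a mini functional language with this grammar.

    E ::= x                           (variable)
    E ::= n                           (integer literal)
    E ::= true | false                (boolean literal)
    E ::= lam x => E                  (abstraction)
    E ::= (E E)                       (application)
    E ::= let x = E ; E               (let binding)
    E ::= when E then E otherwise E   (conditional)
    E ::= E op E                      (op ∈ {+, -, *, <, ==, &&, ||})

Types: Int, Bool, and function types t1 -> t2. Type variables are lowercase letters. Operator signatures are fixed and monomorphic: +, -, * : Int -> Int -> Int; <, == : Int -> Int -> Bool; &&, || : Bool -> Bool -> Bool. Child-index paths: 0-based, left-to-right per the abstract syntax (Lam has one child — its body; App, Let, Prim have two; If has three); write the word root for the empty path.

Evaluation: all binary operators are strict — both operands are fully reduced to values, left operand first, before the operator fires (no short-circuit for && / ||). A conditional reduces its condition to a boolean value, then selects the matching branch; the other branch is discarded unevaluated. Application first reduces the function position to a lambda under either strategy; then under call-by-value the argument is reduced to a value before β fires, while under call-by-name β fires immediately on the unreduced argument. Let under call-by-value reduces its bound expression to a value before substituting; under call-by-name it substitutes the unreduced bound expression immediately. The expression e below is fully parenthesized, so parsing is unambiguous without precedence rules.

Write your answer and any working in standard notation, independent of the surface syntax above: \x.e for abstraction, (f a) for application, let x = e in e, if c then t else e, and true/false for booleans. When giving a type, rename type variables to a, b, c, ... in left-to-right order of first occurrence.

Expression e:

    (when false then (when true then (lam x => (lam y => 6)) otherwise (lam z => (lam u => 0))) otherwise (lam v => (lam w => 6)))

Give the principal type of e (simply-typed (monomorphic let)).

Derivation:
  unify Bool ~ Bool
  unify Bool ~ Bool
\y._ : b -> Int
\x._ : a -> b -> Int
\u._ : d -> Int
\z._ : c -> d -> Int
  unify a -> b -> Int ~ c -> d -> Int
  unify a ~ c
  unify b -> Int ~ d -> Int
  unify b ~ d
  unify Int ~ Int
\w._ : f -> Int
\v._ : e -> f -> Int
  unify c -> d -> Int ~ e -> f -> Int
  unify c ~ e
  unify d -> Int ~ f -> Int
  unify d ~ f
  unify Int ~ Int

Answer: a -> b -> Int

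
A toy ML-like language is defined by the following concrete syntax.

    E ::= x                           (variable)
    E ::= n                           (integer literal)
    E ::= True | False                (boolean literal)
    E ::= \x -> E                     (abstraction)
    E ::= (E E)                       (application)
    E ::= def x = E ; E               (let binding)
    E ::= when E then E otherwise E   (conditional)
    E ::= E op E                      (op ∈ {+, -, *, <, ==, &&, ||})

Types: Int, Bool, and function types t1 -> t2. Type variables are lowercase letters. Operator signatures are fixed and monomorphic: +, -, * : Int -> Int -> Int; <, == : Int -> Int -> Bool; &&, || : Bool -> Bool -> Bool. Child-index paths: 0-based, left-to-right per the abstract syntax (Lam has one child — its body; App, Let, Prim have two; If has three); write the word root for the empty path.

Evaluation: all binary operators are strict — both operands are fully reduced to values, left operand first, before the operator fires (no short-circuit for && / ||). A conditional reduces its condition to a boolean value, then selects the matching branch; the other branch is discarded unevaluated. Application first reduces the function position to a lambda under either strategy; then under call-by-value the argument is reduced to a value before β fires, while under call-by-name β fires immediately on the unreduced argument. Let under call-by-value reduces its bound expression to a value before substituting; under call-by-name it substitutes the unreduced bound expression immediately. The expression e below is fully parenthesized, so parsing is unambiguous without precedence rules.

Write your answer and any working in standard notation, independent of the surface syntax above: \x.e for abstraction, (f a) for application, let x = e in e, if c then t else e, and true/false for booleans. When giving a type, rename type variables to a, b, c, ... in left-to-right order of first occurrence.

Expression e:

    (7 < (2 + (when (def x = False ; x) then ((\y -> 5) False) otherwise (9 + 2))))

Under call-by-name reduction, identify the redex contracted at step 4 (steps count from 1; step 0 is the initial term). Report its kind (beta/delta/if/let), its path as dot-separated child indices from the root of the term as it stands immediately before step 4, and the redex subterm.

Working:
step 0: (7 < (2 + (if (let x = false in x) then ((\y.5) false) else (9 + 2))))
step 1: [let@1.1.0] (7 < (2 + (if false then ((\y.5) false) else (9 + 2))))
step 2: [if@1.1] (7 < (2 + (9 + 2)))
step 3: [delta@1.1] (7 < (2 + 11))
step 4: [delta@1] (7 < 13)

Answer: delta at 1 : (2 + 11)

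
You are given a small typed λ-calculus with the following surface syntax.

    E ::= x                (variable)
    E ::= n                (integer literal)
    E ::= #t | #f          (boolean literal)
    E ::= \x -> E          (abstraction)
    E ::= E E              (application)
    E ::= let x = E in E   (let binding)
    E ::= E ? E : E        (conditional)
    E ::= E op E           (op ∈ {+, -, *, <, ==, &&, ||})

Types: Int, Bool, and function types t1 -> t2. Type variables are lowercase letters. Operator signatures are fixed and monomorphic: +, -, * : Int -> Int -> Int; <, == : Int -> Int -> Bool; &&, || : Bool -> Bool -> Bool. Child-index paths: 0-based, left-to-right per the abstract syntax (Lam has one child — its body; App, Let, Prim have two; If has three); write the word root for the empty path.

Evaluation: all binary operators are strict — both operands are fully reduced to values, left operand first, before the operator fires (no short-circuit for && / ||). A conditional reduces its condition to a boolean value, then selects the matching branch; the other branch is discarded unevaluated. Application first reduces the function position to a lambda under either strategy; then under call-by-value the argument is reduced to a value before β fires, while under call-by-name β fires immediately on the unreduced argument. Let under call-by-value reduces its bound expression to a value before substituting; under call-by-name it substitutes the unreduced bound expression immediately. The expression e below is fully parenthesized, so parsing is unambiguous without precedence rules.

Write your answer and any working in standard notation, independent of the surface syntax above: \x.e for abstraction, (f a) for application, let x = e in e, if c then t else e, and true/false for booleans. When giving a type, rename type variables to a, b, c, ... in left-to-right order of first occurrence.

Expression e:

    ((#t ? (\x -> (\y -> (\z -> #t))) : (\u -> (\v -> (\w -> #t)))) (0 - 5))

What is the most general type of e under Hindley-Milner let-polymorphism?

Answer: a -> b -> Bool

Trace:
  unify Bool ~ Bool
\z._ : c -> Bool
\y._ : b -> c -> Bool
\x._ : a -> b -> c -> Bool
\w._ : f -> Bool
\v._ : e -> f -> Bool
\u._ : d -> e -> f -> Bool
  unify a -> b -> c -> Bool ~ d -> e -> f -> Bool
  unify a ~ d
  unify b -> c -> Bool ~ e -> f -> Bool
  unify b ~ e
  unify c -> Bool ~ f -> Bool
  unify c ~ f
  unify Bool ~ Bool
  unify Int ~ Int
  unify Int ~ Int
  unify d -> e -> f -> Bool ~ Int -> g
  unify d ~ Int
  unify e -> f -> Bool ~ g
_ _ : e -> f -> Bool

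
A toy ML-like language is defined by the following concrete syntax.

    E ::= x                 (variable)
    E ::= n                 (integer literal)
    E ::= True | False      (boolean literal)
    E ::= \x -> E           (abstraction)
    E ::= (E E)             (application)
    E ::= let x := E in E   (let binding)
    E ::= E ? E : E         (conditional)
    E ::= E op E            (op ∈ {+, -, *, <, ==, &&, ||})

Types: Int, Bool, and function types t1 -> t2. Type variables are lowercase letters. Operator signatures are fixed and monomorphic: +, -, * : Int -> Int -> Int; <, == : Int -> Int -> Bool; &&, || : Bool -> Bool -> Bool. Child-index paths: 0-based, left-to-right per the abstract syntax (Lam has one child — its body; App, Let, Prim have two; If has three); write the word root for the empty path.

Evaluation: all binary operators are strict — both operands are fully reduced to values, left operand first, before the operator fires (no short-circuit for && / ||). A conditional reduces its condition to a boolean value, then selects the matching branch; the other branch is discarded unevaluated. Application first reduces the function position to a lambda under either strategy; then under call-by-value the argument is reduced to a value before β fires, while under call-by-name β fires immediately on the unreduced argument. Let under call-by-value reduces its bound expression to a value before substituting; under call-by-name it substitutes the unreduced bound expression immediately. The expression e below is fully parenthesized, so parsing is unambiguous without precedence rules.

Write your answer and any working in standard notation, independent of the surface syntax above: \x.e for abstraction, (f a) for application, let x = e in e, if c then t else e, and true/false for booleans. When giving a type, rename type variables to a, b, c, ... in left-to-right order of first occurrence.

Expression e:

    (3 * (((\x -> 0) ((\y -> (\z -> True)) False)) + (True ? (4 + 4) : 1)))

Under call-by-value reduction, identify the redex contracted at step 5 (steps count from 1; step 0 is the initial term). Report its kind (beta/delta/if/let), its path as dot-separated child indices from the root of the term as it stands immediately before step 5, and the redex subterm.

Answer: delta at 1 : (0 + 8)

Working:
step 0: (3 * (((\x.0) ((\y.(\z.true)) false)) + (if true then (4 + 4) else 1)))
step 1: [beta@1.0.1] (3 * (((\x.0) (\z.true)) + (if true then (4 + 4) else 1)))
step 2: [beta@1.0] (3 * (0 + (if true then (4 + 4) else 1)))
step 3: [if@1.1] (3 * (0 + (4 + 4)))
step 4: [delta@1.1] (3 * (0 + 8))
step 5: [delta@1] (3 * 8)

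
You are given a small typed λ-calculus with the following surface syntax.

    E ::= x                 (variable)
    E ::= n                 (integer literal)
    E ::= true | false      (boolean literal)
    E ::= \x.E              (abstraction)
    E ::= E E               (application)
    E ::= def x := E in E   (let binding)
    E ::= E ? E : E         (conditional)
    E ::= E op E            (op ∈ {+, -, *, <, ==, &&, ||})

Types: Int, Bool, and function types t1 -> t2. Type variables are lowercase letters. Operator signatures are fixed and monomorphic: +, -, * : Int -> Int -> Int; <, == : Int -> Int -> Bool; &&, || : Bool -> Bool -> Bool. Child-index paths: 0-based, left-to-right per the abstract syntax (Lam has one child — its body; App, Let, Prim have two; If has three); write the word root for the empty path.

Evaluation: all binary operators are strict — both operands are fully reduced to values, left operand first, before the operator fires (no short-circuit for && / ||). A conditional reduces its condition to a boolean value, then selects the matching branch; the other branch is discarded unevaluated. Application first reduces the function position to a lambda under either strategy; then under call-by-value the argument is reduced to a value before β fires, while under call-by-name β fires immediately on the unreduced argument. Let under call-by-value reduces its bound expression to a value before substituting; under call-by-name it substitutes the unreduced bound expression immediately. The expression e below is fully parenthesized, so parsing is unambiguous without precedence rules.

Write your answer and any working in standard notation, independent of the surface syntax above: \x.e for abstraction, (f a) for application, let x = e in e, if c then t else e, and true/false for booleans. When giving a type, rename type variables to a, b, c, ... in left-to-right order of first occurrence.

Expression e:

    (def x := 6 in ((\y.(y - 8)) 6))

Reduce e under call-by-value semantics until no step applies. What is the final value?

Trace:
step 0: (let x = 6 in ((\y.(y - 8)) 6))
step 1: [let@root] ((\y.(y - 8)) 6)
step 2: [beta@root] (6 - 8)
step 3: [delta@root] -2

Answer: -2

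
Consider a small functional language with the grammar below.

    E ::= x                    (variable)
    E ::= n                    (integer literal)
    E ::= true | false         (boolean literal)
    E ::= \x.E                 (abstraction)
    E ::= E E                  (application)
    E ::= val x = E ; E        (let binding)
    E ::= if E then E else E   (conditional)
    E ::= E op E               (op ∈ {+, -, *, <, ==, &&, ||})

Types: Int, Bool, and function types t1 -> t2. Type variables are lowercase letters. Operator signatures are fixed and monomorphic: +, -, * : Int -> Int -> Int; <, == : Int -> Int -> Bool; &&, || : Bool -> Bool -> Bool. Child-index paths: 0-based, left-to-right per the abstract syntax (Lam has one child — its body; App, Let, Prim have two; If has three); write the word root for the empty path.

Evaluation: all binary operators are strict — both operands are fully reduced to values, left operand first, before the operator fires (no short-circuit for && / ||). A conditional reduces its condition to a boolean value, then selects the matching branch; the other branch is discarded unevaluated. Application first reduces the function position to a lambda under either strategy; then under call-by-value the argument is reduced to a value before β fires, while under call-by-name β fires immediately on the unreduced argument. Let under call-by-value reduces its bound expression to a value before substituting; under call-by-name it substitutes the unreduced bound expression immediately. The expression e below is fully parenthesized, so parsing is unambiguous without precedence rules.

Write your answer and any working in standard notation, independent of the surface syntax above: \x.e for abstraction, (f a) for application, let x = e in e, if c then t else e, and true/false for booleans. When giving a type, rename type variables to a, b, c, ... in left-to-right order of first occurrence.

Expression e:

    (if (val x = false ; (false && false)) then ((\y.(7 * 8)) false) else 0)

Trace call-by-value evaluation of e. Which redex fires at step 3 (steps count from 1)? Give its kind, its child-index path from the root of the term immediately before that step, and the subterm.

Trace:
step 0: (if (let x = false in (false && false)) then ((\y.(7 * 8)) false) else 0)
step 1: [let@0] (if (false && false) then ((\y.(7 * 8)) false) else 0)
step 2: [delta@0] (if false then ((\y.(7 * 8)) false) else 0)
step 3: [if@root] 0

Answer: if at root : (if false then ((\y.(7 * 8)) false) else 0)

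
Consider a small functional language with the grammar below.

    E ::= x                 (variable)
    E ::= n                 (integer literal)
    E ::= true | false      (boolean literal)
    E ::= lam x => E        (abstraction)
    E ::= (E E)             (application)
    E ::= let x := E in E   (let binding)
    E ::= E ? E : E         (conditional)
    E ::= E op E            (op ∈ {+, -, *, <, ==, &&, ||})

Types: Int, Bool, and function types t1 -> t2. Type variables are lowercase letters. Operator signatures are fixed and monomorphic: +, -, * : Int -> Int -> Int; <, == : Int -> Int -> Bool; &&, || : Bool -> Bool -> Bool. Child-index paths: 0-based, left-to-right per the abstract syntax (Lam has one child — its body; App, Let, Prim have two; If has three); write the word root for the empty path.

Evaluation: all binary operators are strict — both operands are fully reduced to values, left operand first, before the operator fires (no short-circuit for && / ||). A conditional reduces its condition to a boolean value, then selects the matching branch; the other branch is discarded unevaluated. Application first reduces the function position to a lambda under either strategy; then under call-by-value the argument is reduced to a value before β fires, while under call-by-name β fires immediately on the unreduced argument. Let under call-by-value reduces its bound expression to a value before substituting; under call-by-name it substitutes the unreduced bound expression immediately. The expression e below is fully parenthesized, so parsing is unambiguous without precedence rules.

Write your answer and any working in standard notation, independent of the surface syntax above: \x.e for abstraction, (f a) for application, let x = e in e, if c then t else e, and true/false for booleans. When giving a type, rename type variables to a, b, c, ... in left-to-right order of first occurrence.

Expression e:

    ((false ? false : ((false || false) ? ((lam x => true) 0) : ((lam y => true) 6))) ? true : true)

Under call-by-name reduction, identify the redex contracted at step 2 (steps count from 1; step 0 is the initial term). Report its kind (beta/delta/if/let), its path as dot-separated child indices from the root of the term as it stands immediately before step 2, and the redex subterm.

Answer: delta at 0.0 : (false || false)

Derivation:
step 0: (if (if false then false else (if (false || false) then ((\x.true) 0) else ((\y.true) 6))) then true else true)
step 1: [if@0] (if (if (false || false) then ((\x.true) 0) else ((\y.true) 6)) then true else true)
step 2: [delta@0.0] (if (if false then ((\x.true) 0) else ((\y.true) 6)) then true else true)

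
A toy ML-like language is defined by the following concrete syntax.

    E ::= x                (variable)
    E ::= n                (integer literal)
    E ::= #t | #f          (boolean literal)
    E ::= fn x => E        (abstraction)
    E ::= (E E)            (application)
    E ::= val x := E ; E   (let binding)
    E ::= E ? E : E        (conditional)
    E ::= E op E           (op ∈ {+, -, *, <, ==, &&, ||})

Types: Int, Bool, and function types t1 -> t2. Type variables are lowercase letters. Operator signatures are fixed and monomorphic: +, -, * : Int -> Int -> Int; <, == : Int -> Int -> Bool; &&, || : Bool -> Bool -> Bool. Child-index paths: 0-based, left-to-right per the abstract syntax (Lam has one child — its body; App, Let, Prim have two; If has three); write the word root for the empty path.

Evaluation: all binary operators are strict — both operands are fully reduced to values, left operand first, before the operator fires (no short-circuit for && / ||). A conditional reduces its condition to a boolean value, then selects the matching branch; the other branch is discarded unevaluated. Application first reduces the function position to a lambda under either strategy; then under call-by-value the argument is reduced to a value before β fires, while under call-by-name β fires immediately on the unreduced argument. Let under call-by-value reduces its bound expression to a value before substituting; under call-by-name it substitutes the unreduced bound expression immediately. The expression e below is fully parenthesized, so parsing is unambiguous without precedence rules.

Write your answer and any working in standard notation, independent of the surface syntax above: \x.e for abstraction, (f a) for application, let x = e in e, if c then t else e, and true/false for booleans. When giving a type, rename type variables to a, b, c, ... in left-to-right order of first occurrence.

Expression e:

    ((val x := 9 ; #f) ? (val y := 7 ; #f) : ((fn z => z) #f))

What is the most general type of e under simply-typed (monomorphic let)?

Trace:
let x : Int
  unify Bool ~ Bool
let y : Int
z : a
\z._ : a -> a
  unify a -> a ~ Bool -> b
  unify a ~ Bool
  unify Bool ~ b
_ _ : Bool
  unify Bool ~ Bool

Answer: Bool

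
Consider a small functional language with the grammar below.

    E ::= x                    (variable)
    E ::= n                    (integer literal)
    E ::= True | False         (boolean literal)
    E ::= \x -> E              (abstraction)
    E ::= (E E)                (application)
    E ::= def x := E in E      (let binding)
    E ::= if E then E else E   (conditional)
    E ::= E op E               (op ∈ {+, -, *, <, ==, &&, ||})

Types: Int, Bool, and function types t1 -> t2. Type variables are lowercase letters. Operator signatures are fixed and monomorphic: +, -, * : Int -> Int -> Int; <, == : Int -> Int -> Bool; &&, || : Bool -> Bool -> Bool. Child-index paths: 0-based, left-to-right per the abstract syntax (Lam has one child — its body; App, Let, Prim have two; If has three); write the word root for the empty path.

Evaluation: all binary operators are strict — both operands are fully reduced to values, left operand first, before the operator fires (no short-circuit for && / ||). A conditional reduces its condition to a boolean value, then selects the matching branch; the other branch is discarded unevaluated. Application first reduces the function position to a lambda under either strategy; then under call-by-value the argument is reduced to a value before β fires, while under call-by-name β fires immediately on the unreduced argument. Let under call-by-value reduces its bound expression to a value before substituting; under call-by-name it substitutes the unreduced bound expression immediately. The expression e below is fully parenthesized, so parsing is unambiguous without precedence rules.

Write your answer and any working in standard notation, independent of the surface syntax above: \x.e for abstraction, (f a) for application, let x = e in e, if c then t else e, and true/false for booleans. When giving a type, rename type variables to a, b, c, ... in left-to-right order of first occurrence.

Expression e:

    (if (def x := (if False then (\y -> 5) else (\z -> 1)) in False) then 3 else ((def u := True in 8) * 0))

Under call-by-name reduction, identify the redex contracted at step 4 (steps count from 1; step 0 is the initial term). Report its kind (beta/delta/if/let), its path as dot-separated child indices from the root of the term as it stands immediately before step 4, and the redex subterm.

Working:
step 0: (if (let x = (if false then (\y.5) else (\z.1)) in false) then 3 else ((let u = true in 8) * 0))
step 1: [let@0] (if false then 3 else ((let u = true in 8) * 0))
step 2: [if@root] ((let u = true in 8) * 0)
step 3: [let@0] (8 * 0)
step 4: [delta@root] 0

Answer: delta at root : (8 * 0)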